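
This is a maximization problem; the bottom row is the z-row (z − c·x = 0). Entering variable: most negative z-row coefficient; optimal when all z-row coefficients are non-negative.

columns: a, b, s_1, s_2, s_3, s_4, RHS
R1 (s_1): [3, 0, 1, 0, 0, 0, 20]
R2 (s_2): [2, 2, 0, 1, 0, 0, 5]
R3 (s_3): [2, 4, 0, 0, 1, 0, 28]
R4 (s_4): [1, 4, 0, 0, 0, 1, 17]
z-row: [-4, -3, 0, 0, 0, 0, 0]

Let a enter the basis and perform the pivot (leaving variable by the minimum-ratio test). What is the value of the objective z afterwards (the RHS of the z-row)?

10

Ratio test on column a — row 1: 20/3 = 20/3; row 2: 5/2 = 5/2; row 3: 28/2 = 14; row 4: 17/1 = 17. Minimum is 5/2 at row 2 (s_2 leaves); pivot element 2.
Pivot on row 2; the z-row RHS becomes 0 − (-4)·(5/2) = 10.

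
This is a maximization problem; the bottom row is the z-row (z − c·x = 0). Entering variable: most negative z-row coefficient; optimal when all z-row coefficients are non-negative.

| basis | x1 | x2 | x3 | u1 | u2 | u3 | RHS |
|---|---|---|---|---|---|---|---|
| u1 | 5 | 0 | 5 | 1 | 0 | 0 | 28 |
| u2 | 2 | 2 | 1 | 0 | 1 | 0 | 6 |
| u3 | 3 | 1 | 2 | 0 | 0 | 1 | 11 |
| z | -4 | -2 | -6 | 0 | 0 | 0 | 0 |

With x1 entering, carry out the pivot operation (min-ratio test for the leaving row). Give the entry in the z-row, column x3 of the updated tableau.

Ratio test on column x1 — row 1: 28/5 = 28/5; row 2: 6/2 = 3; row 3: 11/3 = 11/3. Minimum is 3 at row 2 (u2 leaves); pivot element 2.
Divide row 2 by 2; eliminate column x1 from the other rows.
z-row update in column x3: -6 − (-4)·(1/2) = -4.

-4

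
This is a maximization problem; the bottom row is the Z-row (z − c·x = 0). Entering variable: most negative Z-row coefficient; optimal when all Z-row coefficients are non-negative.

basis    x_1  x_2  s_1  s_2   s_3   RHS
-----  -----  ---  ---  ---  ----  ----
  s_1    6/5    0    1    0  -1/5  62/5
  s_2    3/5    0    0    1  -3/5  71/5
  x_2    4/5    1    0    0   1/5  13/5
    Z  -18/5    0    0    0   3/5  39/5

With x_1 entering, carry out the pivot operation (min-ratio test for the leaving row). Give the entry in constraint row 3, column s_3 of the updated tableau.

Ratio test on column x_1 — row 1: (62/5)/(6/5) = 31/3; row 2: (71/5)/(3/5) = 71/3; row 3: (13/5)/(4/5) = 13/4. Minimum is 13/4 at row 3 (x_2 leaves); pivot element 4/5.
Divide row 3 by 4/5; eliminate column x_1 from the other rows.
In the new row 3, the s_3 entry is the old entry divided by the pivot: (1/5)/(4/5) = 1/4.

1/4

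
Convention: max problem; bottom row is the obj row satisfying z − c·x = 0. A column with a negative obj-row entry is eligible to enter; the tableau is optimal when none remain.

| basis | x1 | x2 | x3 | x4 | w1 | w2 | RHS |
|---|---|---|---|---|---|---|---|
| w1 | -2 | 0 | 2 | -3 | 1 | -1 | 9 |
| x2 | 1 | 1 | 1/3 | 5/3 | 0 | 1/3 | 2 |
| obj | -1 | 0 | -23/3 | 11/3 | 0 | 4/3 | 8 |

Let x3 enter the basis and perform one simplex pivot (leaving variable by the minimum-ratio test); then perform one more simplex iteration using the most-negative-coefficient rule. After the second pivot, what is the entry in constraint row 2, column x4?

13/8

Ratio test on column x3 — row 1: 9/2 = 9/2; row 2: 2/(1/3) = 6. Minimum is 9/2 at row 1 (w1 leaves); pivot element 2.
Divide row 1 by 2; eliminate column x3 from the other rows.
Second iteration: most negative obj-row entry is -26/3 in column x1, so x1 enters.
Ratio test on column x1 — row 1: entry -1 ≤ 0; row 2: (1/2)/(4/3) = 3/8. Minimum is 3/8 at row 2 (x2 leaves); pivot element 4/3.
Divide row 2 by 4/3; eliminate column x1 from the other rows.
After both pivots, the entry at constraint row 2, column x4 is 13/8.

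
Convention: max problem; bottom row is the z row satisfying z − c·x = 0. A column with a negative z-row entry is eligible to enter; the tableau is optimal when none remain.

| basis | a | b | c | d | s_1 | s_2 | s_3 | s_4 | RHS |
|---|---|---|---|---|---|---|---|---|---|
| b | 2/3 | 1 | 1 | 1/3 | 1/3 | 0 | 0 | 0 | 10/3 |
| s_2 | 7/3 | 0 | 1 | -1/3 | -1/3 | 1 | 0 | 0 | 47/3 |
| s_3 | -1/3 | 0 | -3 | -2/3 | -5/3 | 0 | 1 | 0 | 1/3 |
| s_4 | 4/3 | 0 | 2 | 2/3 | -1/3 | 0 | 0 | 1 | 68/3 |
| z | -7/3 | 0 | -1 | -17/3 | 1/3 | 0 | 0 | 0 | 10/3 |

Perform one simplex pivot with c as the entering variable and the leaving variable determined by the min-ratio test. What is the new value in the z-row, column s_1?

Ratio test on column c — row 1: (10/3)/1 = 10/3; row 2: (47/3)/1 = 47/3; row 3: entry -3 ≤ 0; row 4: (68/3)/2 = 34/3. Minimum is 10/3 at row 1 (b leaves); pivot element 1.
Divide row 1 by 1; eliminate column c from the other rows.
z-row update in column s_1: 1/3 − (-1)·(1/3) = 2/3.

2/3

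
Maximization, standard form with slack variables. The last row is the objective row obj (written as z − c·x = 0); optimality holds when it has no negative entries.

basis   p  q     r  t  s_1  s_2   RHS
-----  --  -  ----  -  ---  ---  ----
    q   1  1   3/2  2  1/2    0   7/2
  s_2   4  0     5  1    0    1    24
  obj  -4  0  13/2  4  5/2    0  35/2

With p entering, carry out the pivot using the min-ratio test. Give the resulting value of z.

63/2

Ratio test on column p — row 1: (7/2)/1 = 7/2; row 2: 24/4 = 6. Minimum is 7/2 at row 1 (q leaves); pivot element 1.
Pivot on row 1; the obj-row RHS becomes 35/2 − (-4)·(7/2) = 63/2.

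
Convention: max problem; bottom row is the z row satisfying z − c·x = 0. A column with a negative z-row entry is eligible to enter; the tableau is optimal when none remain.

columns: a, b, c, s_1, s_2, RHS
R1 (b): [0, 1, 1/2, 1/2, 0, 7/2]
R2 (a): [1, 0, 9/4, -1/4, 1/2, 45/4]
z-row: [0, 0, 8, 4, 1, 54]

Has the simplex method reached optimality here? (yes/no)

Every z-row coefficient is ≥ 0, so the tableau is optimal.

yes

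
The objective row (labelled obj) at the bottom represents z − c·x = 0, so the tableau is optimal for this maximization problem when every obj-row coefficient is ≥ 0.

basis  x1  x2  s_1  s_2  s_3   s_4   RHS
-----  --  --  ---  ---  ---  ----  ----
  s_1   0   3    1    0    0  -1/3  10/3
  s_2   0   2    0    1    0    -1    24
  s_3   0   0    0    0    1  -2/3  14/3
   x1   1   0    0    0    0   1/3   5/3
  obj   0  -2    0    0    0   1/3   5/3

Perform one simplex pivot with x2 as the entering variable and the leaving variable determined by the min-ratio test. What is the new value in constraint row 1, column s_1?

Ratio test on column x2 — row 1: (10/3)/3 = 10/9; row 2: 24/2 = 12; row 3: entry 0 ≤ 0; row 4: entry 0 ≤ 0. Minimum is 10/9 at row 1 (s_1 leaves); pivot element 3.
Divide row 1 by 3; eliminate column x2 from the other rows.
In the new row 1, the s_1 entry is the old entry divided by the pivot: 1/3 = 1/3.

1/3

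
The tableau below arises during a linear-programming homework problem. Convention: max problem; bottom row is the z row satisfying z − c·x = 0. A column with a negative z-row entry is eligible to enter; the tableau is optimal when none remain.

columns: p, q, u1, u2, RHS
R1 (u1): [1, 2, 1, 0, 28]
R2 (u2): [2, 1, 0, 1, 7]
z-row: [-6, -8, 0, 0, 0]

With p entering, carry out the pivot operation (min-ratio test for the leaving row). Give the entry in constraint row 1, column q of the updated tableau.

3/2

Ratio test on column p — row 1: 28/1 = 28; row 2: 7/2 = 7/2. Minimum is 7/2 at row 2 (u2 leaves); pivot element 2.
Divide row 2 by 2; eliminate column p from the other rows.
Row 1 update in column q: 2 − 1·(1/2) = 3/2.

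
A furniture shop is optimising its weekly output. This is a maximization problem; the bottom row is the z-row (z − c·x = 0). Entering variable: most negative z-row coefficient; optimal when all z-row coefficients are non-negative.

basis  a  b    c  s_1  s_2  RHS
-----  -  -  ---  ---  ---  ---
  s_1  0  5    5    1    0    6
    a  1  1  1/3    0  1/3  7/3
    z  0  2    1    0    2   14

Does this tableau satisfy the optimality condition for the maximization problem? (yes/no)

yes

Every z-row coefficient is ≥ 0, so the tableau is optimal.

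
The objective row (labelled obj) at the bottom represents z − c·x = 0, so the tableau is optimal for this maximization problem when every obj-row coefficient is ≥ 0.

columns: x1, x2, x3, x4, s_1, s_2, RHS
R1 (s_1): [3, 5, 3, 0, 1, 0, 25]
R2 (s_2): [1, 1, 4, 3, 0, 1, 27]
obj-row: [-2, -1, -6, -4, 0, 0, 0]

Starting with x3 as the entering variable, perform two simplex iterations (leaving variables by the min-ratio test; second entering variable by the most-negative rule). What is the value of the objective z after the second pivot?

374/9

Ratio test on column x3 — row 1: 25/3 = 25/3; row 2: 27/4 = 27/4. Minimum is 27/4 at row 2 (s_2 leaves); pivot element 4.
Pivot on row 2; the obj-row RHS becomes 0 − (-6)·(27/4) = 81/2.
Next entering variable (most negative obj-row entry -1/2): x1.
Ratio test on column x1 — row 1: (19/4)/(9/4) = 19/9; row 2: (27/4)/(1/4) = 27. Minimum is 19/9 at row 1 (s_1 leaves); pivot element 9/4.
After the second pivot the obj-row RHS is 81/2 − (-1/2)·(19/9) = 374/9.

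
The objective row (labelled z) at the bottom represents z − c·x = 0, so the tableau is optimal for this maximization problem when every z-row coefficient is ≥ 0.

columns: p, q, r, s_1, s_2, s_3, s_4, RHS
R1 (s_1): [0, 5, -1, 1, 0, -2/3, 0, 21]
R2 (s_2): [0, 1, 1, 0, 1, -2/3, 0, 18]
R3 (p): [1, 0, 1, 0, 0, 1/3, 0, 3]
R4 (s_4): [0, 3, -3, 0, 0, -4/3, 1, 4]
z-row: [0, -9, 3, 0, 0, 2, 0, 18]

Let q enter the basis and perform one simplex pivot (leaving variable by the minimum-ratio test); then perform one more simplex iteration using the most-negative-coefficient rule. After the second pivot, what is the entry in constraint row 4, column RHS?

Ratio test on column q — row 1: 21/5 = 21/5; row 2: 18/1 = 18; row 3: entry 0 ≤ 0; row 4: 4/3 = 4/3. Minimum is 4/3 at row 4 (s_4 leaves); pivot element 3.
Divide row 4 by 3; eliminate column q from the other rows.
Second iteration: most negative z-row entry is -6 in column r, so r enters.
Ratio test on column r — row 1: (43/3)/4 = 43/12; row 2: (50/3)/2 = 25/3; row 3: 3/1 = 3; row 4: entry -1 ≤ 0. Minimum is 3 at row 3 (p leaves); pivot element 1.
Divide row 3 by 1; eliminate column r from the other rows.
After both pivots, the entry at constraint row 4, column RHS is 13/3.

13/3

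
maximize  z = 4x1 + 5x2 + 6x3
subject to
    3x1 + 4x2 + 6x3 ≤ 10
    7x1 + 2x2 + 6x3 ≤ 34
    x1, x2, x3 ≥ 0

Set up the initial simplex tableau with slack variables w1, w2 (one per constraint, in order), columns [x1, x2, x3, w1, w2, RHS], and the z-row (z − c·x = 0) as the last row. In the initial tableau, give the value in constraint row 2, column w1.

0

Slack w1 belongs to constraint 1; its column is the unit vector e_1, so the entry in row 2 is 0.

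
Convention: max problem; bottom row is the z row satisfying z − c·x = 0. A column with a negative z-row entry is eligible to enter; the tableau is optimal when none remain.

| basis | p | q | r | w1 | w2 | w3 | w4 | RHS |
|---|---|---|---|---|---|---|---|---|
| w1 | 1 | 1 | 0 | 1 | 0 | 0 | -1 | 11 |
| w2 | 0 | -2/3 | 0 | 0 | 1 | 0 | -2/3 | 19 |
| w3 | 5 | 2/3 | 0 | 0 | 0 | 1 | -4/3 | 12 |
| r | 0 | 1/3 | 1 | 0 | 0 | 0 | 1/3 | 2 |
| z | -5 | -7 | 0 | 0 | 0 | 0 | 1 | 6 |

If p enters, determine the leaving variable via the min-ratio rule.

Column p entries and ratios — w1: 11/1 = 11; w2: 0 ≤ 0, skip; w3: 12/5 = 12/5; r: 0 ≤ 0, skip.
Smallest ratio is 12/5 in the row of w3, so w3 leaves.

w3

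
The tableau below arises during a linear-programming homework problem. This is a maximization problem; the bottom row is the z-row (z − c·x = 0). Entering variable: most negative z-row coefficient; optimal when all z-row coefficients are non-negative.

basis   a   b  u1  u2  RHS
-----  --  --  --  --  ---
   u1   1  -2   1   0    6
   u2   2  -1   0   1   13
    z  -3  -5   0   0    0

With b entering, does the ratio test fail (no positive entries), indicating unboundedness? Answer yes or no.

Every constraint-row entry in column b is ≤ 0, so increasing b is unbounded.

yes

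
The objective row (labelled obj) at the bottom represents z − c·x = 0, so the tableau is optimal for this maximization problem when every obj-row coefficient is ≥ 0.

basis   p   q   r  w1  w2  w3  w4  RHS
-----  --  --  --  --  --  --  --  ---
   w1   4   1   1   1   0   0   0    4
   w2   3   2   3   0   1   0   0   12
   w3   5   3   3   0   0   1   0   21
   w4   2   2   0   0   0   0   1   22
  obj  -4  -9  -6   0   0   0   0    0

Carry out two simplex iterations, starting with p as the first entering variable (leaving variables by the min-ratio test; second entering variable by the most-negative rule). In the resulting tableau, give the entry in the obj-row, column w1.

9

Ratio test on column p — row 1: 4/4 = 1; row 2: 12/3 = 4; row 3: 21/5 = 21/5; row 4: 22/2 = 11. Minimum is 1 at row 1 (w1 leaves); pivot element 4.
Divide row 1 by 4; eliminate column p from the other rows.
Second iteration: most negative obj-row entry is -8 in column q, so q enters.
Ratio test on column q — row 1: 1/(1/4) = 4; row 2: 9/(5/4) = 36/5; row 3: 16/(7/4) = 64/7; row 4: 20/(3/2) = 40/3. Minimum is 4 at row 1 (p leaves); pivot element 1/4.
Divide row 1 by 1/4; eliminate column q from the other rows.
After both pivots, the entry at the obj-row, column w1 is 9.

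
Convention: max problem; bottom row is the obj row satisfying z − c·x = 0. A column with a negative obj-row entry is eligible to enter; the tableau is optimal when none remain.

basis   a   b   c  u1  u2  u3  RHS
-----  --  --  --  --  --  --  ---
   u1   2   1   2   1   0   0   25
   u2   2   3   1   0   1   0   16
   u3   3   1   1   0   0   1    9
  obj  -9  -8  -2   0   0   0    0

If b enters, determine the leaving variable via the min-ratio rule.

Column b entries and ratios — u1: 25/1 = 25; u2: 16/3 = 16/3; u3: 9/1 = 9.
Smallest ratio is 16/3 in the row of u2, so u2 leaves.

u2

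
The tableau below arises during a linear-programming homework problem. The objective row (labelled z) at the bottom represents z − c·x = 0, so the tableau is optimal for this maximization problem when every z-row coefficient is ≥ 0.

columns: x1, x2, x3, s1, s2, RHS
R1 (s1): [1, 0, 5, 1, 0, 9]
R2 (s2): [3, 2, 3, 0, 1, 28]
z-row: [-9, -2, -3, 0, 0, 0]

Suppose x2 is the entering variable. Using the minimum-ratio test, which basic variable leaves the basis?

Column x2 entries and ratios — s1: 0 ≤ 0, skip; s2: 28/2 = 14.
Smallest ratio is 14 in the row of s2, so s2 leaves.

s2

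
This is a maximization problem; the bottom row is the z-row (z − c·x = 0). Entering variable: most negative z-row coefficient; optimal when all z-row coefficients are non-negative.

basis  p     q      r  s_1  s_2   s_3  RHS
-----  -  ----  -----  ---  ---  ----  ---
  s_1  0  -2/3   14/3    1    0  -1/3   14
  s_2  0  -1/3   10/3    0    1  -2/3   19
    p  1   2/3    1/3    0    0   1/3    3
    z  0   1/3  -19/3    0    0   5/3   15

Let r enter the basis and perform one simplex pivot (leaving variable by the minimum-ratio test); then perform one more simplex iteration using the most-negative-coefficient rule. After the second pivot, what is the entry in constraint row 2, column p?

-1/5

Ratio test on column r — row 1: 14/(14/3) = 3; row 2: 19/(10/3) = 57/10; row 3: 3/(1/3) = 9. Minimum is 3 at row 1 (s_1 leaves); pivot element 14/3.
Divide row 1 by 14/3; eliminate column r from the other rows.
Second iteration: most negative z-row entry is -4/7 in column q, so q enters.
Ratio test on column q — row 1: entry -1/7 ≤ 0; row 2: 9/(1/7) = 63; row 3: 2/(5/7) = 14/5. Minimum is 14/5 at row 3 (p leaves); pivot element 5/7.
Divide row 3 by 5/7; eliminate column q from the other rows.
After both pivots, the entry at constraint row 2, column p is -1/5.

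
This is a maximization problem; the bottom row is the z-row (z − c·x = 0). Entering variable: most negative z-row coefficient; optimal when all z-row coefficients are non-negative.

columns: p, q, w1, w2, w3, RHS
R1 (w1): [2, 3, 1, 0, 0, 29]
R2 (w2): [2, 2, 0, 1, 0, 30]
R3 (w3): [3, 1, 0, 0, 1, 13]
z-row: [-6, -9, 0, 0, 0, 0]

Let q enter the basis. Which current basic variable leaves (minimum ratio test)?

w1

Column q entries and ratios — w1: 29/3 = 29/3; w2: 30/2 = 15; w3: 13/1 = 13.
Smallest ratio is 29/3 in the row of w1, so w1 leaves.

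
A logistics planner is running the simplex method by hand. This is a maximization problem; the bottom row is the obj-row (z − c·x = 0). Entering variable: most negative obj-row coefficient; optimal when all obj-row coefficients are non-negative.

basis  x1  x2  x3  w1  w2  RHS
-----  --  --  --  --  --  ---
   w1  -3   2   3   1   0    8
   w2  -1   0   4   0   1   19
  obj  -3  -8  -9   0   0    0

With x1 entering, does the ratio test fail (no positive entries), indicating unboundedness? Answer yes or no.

Every constraint-row entry in column x1 is ≤ 0, so increasing x1 is unbounded.

yes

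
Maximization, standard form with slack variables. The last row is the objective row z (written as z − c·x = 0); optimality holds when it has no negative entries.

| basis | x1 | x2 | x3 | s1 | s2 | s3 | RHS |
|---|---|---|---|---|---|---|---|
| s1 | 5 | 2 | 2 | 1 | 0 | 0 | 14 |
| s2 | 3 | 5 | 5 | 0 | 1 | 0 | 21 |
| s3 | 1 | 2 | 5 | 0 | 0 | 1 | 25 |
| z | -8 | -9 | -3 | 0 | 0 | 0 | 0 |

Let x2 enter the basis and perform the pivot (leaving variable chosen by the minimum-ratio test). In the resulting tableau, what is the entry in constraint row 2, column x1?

Ratio test on column x2 — row 1: 14/2 = 7; row 2: 21/5 = 21/5; row 3: 25/2 = 25/2. Minimum is 21/5 at row 2 (s2 leaves); pivot element 5.
Divide row 2 by 5; eliminate column x2 from the other rows.
In the new row 2, the x1 entry is the old entry divided by the pivot: 3/5 = 3/5.

3/5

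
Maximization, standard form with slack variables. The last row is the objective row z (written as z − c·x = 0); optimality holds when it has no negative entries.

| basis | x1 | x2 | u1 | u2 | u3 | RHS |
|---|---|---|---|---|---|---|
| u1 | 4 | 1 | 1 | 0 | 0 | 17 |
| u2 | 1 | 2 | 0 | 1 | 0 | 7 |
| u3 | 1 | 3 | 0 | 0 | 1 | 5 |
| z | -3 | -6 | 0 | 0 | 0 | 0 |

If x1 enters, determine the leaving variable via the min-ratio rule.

Column x1 entries and ratios — u1: 17/4 = 17/4; u2: 7/1 = 7; u3: 5/1 = 5.
Smallest ratio is 17/4 in the row of u1, so u1 leaves.

u1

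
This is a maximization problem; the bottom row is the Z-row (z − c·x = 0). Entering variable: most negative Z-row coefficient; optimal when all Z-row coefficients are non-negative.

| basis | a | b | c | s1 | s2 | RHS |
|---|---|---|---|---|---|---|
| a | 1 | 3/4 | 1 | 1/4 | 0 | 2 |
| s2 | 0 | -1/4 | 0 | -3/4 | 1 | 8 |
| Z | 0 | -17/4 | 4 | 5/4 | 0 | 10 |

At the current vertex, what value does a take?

a is basic (row 1); its value is the RHS of that row, 2.

2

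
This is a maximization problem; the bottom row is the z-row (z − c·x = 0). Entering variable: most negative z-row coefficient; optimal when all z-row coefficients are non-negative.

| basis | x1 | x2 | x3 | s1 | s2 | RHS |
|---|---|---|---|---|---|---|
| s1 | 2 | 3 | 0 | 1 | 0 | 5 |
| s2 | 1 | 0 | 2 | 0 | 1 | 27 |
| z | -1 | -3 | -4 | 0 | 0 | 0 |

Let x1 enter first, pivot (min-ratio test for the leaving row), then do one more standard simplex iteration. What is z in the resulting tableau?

103/2

Ratio test on column x1 — row 1: 5/2 = 5/2; row 2: 27/1 = 27. Minimum is 5/2 at row 1 (s1 leaves); pivot element 2.
Pivot on row 1; the z-row RHS becomes 0 − (-1)·(5/2) = 5/2.
Next entering variable (most negative z-row entry -4): x3.
Ratio test on column x3 — row 1: entry 0 ≤ 0; row 2: (49/2)/2 = 49/4. Minimum is 49/4 at row 2 (s2 leaves); pivot element 2.
After the second pivot the z-row RHS is 5/2 − (-4)·(49/4) = 103/2.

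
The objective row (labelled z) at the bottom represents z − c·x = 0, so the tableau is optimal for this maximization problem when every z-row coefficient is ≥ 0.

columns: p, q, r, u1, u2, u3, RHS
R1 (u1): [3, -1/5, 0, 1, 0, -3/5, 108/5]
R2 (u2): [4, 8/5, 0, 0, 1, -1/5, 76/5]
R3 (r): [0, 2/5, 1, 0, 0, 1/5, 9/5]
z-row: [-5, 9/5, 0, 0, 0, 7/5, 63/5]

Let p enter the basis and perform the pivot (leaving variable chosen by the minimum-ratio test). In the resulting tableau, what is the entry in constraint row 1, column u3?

Ratio test on column p — row 1: (108/5)/3 = 36/5; row 2: (76/5)/4 = 19/5; row 3: entry 0 ≤ 0. Minimum is 19/5 at row 2 (u2 leaves); pivot element 4.
Divide row 2 by 4; eliminate column p from the other rows.
Row 1 update in column u3: -3/5 − 3·(-1/20) = -9/20.

-9/20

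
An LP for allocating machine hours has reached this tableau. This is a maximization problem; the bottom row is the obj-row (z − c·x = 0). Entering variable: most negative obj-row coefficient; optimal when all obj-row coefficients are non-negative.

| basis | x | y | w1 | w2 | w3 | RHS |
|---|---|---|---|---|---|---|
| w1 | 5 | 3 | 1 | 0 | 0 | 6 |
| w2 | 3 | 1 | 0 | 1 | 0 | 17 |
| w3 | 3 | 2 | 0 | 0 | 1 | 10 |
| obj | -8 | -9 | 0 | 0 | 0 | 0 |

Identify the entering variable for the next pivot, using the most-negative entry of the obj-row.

y

Negative obj-row entries: x: -8, y: -9.
The most negative is -9 in column y, so y enters.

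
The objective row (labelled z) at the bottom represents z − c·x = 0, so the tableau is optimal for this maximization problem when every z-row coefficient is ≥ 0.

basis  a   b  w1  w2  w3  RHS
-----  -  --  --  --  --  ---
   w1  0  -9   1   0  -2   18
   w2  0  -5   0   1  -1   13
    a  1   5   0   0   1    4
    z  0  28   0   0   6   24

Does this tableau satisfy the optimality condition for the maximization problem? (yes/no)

Every z-row coefficient is ≥ 0, so the tableau is optimal.

yes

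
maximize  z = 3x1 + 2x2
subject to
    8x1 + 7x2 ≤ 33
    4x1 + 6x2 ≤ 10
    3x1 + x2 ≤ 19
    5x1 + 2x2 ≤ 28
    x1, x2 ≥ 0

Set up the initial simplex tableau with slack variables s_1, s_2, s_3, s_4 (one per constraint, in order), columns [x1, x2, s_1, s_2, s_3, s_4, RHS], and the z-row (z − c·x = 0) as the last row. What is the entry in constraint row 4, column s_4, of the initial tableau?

Slack s_4 belongs to constraint 4; its column is the unit vector e_4, so the entry in row 4 is 1.

1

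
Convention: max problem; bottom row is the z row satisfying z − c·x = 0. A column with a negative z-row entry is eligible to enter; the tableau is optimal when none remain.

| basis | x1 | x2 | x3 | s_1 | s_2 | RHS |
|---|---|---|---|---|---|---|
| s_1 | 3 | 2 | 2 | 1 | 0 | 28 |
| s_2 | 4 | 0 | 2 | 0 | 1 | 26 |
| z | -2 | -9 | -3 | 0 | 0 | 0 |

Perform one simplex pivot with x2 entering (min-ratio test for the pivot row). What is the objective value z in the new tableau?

Ratio test on column x2 — row 1: 28/2 = 14; row 2: entry 0 ≤ 0. Minimum is 14 at row 1 (s_1 leaves); pivot element 2.
Pivot on row 1; the z-row RHS becomes 0 − (-9)·14 = 126.

126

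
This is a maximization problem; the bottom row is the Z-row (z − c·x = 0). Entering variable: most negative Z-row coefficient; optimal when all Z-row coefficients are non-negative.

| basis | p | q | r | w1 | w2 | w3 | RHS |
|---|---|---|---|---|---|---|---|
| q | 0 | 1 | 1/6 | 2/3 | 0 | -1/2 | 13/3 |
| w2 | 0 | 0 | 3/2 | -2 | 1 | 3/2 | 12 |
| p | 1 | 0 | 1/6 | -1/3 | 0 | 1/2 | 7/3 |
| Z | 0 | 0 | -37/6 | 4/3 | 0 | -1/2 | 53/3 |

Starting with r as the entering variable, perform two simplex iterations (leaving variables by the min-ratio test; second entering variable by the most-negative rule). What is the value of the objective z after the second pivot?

361/4

Ratio test on column r — row 1: (13/3)/(1/6) = 26; row 2: 12/(3/2) = 8; row 3: (7/3)/(1/6) = 14. Minimum is 8 at row 2 (w2 leaves); pivot element 3/2.
Pivot on row 2; the Z-row RHS becomes 53/3 − (-37/6)·8 = 67.
Next entering variable (most negative Z-row entry -62/9): w1.
Ratio test on column w1 — row 1: 3/(8/9) = 27/8; row 2: entry -4/3 ≤ 0; row 3: entry -1/9 ≤ 0. Minimum is 27/8 at row 1 (q leaves); pivot element 8/9.
After the second pivot the Z-row RHS is 67 − (-62/9)·(27/8) = 361/4.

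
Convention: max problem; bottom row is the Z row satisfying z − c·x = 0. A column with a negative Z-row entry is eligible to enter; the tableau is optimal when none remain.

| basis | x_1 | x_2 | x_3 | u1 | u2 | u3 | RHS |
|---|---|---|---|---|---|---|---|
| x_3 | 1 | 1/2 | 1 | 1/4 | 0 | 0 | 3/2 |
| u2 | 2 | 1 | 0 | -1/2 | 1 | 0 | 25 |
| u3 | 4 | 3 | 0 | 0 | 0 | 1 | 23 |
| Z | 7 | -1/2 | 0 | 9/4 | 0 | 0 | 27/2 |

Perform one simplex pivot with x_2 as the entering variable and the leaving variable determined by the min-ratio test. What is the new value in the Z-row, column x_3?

1

Ratio test on column x_2 — row 1: (3/2)/(1/2) = 3; row 2: 25/1 = 25; row 3: 23/3 = 23/3. Minimum is 3 at row 1 (x_3 leaves); pivot element 1/2.
Divide row 1 by 1/2; eliminate column x_2 from the other rows.
Z-row update in column x_3: 0 − (-1/2)·2 = 1.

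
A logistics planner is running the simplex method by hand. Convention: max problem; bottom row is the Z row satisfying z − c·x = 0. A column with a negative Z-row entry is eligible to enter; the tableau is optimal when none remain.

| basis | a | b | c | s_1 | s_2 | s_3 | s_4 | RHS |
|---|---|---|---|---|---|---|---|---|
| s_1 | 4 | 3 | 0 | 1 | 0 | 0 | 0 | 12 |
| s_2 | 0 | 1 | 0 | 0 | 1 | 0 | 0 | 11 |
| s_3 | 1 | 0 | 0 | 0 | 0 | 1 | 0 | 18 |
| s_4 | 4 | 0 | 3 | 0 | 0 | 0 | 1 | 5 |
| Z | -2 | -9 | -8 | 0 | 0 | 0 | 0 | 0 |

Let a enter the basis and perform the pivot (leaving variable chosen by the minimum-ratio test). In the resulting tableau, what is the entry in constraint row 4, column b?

Ratio test on column a — row 1: 12/4 = 3; row 2: entry 0 ≤ 0; row 3: 18/1 = 18; row 4: 5/4 = 5/4. Minimum is 5/4 at row 4 (s_4 leaves); pivot element 4.
Divide row 4 by 4; eliminate column a from the other rows.
In the new row 4, the b entry is the old entry divided by the pivot: 0/4 = 0.

0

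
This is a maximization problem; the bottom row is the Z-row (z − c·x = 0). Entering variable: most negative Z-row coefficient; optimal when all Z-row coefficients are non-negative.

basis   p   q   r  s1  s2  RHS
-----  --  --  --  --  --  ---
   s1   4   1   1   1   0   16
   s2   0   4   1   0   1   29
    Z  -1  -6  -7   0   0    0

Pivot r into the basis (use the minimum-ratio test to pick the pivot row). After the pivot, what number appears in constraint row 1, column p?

4

Ratio test on column r — row 1: 16/1 = 16; row 2: 29/1 = 29. Minimum is 16 at row 1 (s1 leaves); pivot element 1.
Divide row 1 by 1; eliminate column r from the other rows.
In the new row 1, the p entry is the old entry divided by the pivot: 4/1 = 4.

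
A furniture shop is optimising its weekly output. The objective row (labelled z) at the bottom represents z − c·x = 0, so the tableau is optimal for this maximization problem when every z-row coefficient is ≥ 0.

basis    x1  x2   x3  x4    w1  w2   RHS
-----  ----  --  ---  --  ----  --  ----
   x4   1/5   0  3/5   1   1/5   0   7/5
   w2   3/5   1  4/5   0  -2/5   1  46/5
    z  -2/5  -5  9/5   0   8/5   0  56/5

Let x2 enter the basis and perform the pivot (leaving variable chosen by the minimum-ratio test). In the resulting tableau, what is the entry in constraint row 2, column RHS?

46/5

Ratio test on column x2 — row 1: entry 0 ≤ 0; row 2: (46/5)/1 = 46/5. Minimum is 46/5 at row 2 (w2 leaves); pivot element 1.
Divide row 2 by 1; eliminate column x2 from the other rows.
In the new row 2, the RHS entry is the old entry divided by the pivot: (46/5)/1 = 46/5.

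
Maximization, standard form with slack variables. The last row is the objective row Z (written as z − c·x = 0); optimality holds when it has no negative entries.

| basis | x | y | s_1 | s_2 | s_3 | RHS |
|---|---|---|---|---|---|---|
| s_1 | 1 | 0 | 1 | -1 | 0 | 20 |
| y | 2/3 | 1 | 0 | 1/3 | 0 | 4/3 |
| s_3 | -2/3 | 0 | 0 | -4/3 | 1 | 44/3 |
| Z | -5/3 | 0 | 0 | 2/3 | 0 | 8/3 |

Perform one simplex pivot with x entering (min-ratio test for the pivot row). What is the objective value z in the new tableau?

Ratio test on column x — row 1: 20/1 = 20; row 2: (4/3)/(2/3) = 2; row 3: entry -2/3 ≤ 0. Minimum is 2 at row 2 (y leaves); pivot element 2/3.
Pivot on row 2; the Z-row RHS becomes 8/3 − (-5/3)·2 = 6.

6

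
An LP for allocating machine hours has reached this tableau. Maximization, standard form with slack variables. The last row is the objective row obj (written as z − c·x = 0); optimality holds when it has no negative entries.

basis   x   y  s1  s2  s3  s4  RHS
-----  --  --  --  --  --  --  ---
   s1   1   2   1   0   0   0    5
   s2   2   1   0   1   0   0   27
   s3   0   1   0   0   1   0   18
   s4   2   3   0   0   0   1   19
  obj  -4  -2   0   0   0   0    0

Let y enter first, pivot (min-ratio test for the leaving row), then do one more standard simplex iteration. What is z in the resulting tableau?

Ratio test on column y — row 1: 5/2 = 5/2; row 2: 27/1 = 27; row 3: 18/1 = 18; row 4: 19/3 = 19/3. Minimum is 5/2 at row 1 (s1 leaves); pivot element 2.
Pivot on row 1; the obj-row RHS becomes 0 − (-2)·(5/2) = 5.
Next entering variable (most negative obj-row entry -3): x.
Ratio test on column x — row 1: (5/2)/(1/2) = 5; row 2: (49/2)/(3/2) = 49/3; row 3: entry -1/2 ≤ 0; row 4: (23/2)/(1/2) = 23. Minimum is 5 at row 1 (y leaves); pivot element 1/2.
After the second pivot the obj-row RHS is 5 − (-3)·5 = 20.

20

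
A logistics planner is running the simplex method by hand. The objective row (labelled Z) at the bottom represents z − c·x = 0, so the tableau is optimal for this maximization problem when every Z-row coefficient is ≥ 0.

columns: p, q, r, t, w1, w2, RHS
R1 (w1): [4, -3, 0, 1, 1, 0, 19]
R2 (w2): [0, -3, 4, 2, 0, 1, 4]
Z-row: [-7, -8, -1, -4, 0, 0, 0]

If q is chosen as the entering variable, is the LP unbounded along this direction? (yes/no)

Every constraint-row entry in column q is ≤ 0, so increasing q is unbounded.

yes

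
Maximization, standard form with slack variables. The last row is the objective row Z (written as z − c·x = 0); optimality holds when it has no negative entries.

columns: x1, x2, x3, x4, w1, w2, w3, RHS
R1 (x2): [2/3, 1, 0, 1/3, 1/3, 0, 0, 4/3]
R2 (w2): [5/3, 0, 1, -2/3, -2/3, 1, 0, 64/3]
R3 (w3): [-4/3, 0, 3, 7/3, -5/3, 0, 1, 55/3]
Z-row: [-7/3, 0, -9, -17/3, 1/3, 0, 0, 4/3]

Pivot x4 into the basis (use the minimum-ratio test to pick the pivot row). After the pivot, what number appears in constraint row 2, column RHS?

24

Ratio test on column x4 — row 1: (4/3)/(1/3) = 4; row 2: entry -2/3 ≤ 0; row 3: (55/3)/(7/3) = 55/7. Minimum is 4 at row 1 (x2 leaves); pivot element 1/3.
Divide row 1 by 1/3; eliminate column x4 from the other rows.
Row 2 update in column RHS: 64/3 − (-2/3)·4 = 24.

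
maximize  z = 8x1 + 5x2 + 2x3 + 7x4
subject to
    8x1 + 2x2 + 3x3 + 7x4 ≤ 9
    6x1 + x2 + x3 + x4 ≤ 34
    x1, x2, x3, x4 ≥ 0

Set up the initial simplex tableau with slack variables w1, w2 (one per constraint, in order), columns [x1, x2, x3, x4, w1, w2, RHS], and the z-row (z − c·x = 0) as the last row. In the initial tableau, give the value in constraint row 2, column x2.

Constraint 2 has coefficient 1 on x2.

1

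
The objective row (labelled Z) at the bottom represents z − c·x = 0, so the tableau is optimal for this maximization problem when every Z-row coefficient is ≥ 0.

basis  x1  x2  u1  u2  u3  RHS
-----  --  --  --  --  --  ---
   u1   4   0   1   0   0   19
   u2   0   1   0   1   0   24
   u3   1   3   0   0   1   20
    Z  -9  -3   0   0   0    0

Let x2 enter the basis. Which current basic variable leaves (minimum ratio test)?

u3

Column x2 entries and ratios — u1: 0 ≤ 0, skip; u2: 24/1 = 24; u3: 20/3 = 20/3.
Smallest ratio is 20/3 in the row of u3, so u3 leaves.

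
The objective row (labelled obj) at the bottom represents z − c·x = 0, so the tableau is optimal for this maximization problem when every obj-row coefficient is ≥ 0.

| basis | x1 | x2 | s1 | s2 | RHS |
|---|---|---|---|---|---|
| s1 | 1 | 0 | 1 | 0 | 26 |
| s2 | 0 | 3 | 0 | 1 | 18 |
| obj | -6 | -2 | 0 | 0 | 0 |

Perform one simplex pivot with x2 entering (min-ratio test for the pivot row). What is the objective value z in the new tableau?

Ratio test on column x2 — row 1: entry 0 ≤ 0; row 2: 18/3 = 6. Minimum is 6 at row 2 (s2 leaves); pivot element 3.
Pivot on row 2; the obj-row RHS becomes 0 − (-2)·6 = 12.

12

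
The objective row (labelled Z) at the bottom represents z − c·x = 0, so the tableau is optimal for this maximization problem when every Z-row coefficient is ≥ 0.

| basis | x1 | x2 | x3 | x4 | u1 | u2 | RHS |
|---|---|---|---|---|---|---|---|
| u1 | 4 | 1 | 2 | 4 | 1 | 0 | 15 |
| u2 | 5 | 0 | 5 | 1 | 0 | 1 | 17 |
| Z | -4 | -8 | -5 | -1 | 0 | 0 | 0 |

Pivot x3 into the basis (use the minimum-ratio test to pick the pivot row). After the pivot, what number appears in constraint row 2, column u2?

1/5

Ratio test on column x3 — row 1: 15/2 = 15/2; row 2: 17/5 = 17/5. Minimum is 17/5 at row 2 (u2 leaves); pivot element 5.
Divide row 2 by 5; eliminate column x3 from the other rows.
In the new row 2, the u2 entry is the old entry divided by the pivot: 1/5 = 1/5.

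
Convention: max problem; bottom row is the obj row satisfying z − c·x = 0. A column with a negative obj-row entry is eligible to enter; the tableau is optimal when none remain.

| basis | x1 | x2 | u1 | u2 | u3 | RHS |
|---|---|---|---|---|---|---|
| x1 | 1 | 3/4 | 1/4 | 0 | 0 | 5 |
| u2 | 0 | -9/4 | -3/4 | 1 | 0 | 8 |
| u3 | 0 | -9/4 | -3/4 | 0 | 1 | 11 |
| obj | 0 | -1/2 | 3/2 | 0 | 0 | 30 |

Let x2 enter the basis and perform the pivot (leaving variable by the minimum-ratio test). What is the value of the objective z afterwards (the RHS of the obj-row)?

100/3

Ratio test on column x2 — row 1: 5/(3/4) = 20/3; row 2: entry -9/4 ≤ 0; row 3: entry -9/4 ≤ 0. Minimum is 20/3 at row 1 (x1 leaves); pivot element 3/4.
Pivot on row 1; the obj-row RHS becomes 30 − (-1/2)·(20/3) = 100/3.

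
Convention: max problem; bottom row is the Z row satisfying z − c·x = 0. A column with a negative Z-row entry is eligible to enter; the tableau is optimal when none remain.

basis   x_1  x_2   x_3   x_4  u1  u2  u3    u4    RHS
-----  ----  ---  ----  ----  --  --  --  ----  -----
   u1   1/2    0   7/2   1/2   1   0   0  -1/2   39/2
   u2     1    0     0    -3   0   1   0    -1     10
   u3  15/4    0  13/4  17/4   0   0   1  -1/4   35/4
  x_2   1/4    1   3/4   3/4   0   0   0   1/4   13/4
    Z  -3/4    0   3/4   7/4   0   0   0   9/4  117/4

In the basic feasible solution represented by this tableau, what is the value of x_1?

x_1 is not in the basis, so in the current basic feasible solution x_1 = 0.

0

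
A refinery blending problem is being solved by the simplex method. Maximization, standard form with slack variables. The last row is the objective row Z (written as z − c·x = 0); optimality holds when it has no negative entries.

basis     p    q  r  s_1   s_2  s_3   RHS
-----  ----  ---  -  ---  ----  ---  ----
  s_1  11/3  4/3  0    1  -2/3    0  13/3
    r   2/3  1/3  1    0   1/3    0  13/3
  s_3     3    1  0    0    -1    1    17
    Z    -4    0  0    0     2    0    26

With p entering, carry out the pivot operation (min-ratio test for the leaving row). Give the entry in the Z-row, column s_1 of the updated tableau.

12/11

Ratio test on column p — row 1: (13/3)/(11/3) = 13/11; row 2: (13/3)/(2/3) = 13/2; row 3: 17/3 = 17/3. Minimum is 13/11 at row 1 (s_1 leaves); pivot element 11/3.
Divide row 1 by 11/3; eliminate column p from the other rows.
Z-row update in column s_1: 0 − (-4)·(3/11) = 12/11.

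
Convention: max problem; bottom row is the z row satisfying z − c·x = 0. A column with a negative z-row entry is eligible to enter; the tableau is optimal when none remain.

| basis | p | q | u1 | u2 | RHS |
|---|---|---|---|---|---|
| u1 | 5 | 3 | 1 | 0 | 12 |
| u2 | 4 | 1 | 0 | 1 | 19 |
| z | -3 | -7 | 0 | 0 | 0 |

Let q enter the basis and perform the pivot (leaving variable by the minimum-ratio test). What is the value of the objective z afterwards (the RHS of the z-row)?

Ratio test on column q — row 1: 12/3 = 4; row 2: 19/1 = 19. Minimum is 4 at row 1 (u1 leaves); pivot element 3.
Pivot on row 1; the z-row RHS becomes 0 − (-7)·4 = 28.

28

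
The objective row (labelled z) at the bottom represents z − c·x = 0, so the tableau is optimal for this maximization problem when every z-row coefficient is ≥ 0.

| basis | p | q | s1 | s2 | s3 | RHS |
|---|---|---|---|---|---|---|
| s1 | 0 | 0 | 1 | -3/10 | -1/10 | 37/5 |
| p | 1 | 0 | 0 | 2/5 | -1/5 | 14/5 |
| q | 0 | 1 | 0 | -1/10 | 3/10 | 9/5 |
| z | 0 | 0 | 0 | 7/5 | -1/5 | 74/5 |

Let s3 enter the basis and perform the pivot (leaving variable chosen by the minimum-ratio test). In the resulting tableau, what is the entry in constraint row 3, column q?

Ratio test on column s3 — row 1: entry -1/10 ≤ 0; row 2: entry -1/5 ≤ 0; row 3: (9/5)/(3/10) = 6. Minimum is 6 at row 3 (q leaves); pivot element 3/10.
Divide row 3 by 3/10; eliminate column s3 from the other rows.
In the new row 3, the q entry is the old entry divided by the pivot: 1/(3/10) = 10/3.

10/3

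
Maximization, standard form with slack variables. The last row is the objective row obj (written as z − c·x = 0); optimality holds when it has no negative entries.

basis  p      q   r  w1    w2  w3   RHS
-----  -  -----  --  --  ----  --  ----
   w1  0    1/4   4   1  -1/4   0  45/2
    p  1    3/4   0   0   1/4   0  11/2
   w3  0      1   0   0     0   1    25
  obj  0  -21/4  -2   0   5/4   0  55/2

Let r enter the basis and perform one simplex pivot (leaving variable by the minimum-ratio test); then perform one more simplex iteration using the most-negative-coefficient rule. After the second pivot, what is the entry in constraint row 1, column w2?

Ratio test on column r — row 1: (45/2)/4 = 45/8; row 2: entry 0 ≤ 0; row 3: entry 0 ≤ 0. Minimum is 45/8 at row 1 (w1 leaves); pivot element 4.
Divide row 1 by 4; eliminate column r from the other rows.
Second iteration: most negative obj-row entry is -41/8 in column q, so q enters.
Ratio test on column q — row 1: (45/8)/(1/16) = 90; row 2: (11/2)/(3/4) = 22/3; row 3: 25/1 = 25. Minimum is 22/3 at row 2 (p leaves); pivot element 3/4.
Divide row 2 by 3/4; eliminate column q from the other rows.
After both pivots, the entry at constraint row 1, column w2 is -1/12.

-1/12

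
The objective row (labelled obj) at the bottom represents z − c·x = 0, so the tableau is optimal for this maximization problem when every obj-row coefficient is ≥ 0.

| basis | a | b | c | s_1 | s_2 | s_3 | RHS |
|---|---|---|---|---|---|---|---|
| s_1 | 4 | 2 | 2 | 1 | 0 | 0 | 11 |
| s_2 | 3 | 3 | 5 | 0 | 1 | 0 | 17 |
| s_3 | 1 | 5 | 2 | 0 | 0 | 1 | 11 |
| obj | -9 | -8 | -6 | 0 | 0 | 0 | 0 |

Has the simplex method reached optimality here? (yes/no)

The obj-row has a negative entry -9 in column a, so it is not optimal.

no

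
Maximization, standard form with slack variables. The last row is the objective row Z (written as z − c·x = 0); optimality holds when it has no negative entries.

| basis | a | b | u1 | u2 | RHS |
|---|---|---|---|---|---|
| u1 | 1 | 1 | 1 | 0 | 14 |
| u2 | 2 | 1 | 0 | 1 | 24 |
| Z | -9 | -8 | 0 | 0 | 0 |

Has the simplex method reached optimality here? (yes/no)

no

The Z-row has a negative entry -9 in column a, so it is not optimal.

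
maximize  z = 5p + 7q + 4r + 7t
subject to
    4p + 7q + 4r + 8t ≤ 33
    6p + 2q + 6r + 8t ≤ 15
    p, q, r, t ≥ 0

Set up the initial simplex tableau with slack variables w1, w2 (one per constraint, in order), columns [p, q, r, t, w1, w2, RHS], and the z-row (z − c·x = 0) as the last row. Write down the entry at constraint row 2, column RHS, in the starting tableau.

The RHS of constraint 2 is b_2 = 15.

15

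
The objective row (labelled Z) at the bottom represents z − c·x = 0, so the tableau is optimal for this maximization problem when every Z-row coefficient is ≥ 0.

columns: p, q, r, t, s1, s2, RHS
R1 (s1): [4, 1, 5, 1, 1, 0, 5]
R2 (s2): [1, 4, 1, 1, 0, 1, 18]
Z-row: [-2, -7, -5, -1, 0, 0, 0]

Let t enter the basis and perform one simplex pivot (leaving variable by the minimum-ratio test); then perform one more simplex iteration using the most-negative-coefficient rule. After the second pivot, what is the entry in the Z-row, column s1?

-1

Ratio test on column t — row 1: 5/1 = 5; row 2: 18/1 = 18. Minimum is 5 at row 1 (s1 leaves); pivot element 1.
Divide row 1 by 1; eliminate column t from the other rows.
Second iteration: most negative Z-row entry is -6 in column q, so q enters.
Ratio test on column q — row 1: 5/1 = 5; row 2: 13/3 = 13/3. Minimum is 13/3 at row 2 (s2 leaves); pivot element 3.
Divide row 2 by 3; eliminate column q from the other rows.
After both pivots, the entry at the Z-row, column s1 is -1.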